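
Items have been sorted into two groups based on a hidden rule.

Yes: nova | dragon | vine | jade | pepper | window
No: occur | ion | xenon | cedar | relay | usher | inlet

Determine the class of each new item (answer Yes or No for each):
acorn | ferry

No, No

The classifier is using: even length.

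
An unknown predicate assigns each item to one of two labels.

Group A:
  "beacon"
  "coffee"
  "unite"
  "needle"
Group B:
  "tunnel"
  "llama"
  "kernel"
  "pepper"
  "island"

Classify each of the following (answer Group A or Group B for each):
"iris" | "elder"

Group B, Group B

Rule: has ≥ 3 vowels. This holds for each 'Group A' example and fails for each 'Group B' one.
"iris": Group B (2 vowels).
"elder": Group B (2 vowels).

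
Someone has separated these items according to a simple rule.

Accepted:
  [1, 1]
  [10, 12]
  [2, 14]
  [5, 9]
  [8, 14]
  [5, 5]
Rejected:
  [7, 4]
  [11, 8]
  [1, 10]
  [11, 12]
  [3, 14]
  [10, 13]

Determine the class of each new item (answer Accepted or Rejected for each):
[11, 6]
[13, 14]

Rejected, Rejected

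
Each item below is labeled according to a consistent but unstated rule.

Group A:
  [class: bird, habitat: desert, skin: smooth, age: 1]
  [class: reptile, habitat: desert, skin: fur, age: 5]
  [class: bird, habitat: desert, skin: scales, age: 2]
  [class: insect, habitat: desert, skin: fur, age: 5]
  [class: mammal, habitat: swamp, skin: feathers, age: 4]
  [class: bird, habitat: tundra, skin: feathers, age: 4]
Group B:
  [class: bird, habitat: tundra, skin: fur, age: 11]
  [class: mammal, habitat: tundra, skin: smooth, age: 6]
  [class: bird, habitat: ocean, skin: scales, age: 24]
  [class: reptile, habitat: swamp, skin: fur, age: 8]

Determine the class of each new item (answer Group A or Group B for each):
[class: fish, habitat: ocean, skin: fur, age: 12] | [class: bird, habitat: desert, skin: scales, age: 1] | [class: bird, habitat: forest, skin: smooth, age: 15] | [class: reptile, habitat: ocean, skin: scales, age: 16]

'Group A' ⟺ age ≤ 5.
[class: fish, habitat: ocean, skin: fur, age: 12]: age = 12 — fails this test, so Group B. [class: bird, habitat: desert, skin: scales, age: 1]: age = 1 — meets the rule, so Group A. [class: bird, habitat: forest, skin: smooth, age: 15]: age = 15 — fails this test, so Group B. [class: reptile, habitat: ocean, skin: scales, age: 16]: age = 16 — fails this test, so Group B.

Group B, Group A, Group B, Group B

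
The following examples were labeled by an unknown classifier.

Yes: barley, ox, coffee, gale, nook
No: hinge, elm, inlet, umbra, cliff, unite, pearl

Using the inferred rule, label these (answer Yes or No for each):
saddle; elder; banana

Yes, No, Yes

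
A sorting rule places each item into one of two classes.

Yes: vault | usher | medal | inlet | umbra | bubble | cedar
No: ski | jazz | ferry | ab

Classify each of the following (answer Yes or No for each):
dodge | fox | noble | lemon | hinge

Yes, No, Yes, Yes, Yes

A rule that fits every label: has ≥ 2 vowels — true of each 'Yes' example, false of each 'No' one.
dodge: 2 vowels, fits → Yes. fox: 1 vowel, fails the rule → No. noble: 2 vowels, fits → Yes. lemon: 2 vowels, fits → Yes. hinge: 2 vowels, fits → Yes.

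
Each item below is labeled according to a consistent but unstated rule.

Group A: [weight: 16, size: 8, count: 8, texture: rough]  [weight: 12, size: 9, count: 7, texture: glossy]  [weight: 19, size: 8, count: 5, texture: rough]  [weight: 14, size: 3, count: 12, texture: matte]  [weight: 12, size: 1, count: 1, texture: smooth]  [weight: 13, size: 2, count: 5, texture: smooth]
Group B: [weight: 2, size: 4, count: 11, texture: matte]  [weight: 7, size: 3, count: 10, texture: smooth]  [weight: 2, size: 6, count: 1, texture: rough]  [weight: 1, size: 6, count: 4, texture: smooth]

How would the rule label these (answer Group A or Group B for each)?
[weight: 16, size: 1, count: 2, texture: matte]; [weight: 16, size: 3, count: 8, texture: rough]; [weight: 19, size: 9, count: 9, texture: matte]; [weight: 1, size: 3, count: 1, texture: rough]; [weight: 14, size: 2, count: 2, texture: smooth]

Group A, Group A, Group A, Group B, Group A

A rule that fits every label: weight ≥ 12 — true of each 'Group A' example, false of each 'Group B' one.
[weight: 16, size: 1, count: 2, texture: matte]: weight = 16 — has this property, so Group A.
[weight: 16, size: 3, count: 8, texture: rough]: weight = 16 — has this property, so Group A.
[weight: 19, size: 9, count: 9, texture: matte]: weight = 19 — has this property, so Group A.
[weight: 1, size: 3, count: 1, texture: rough]: weight = 1 — fails the rule, so Group B.
[weight: 14, size: 2, count: 2, texture: smooth]: weight = 14 — has this property, so Group A.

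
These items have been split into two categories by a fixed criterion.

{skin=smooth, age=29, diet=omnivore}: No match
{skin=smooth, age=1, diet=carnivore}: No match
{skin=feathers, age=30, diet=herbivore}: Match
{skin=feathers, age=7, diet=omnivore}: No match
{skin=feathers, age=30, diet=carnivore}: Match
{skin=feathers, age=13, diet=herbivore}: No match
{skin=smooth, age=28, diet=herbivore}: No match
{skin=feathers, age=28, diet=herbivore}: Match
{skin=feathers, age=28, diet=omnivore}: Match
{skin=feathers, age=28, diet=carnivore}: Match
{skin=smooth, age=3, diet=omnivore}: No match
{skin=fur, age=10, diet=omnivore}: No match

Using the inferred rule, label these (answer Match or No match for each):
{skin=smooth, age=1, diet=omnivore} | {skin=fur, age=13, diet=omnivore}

The distinguishing property — skin is feathers AND age ≥ 28 — holds for all the 'Match' cases and none of the 'No match' cases.
{skin=smooth, age=1, diet=omnivore} → skin is smooth, age = 1 → No match. {skin=fur, age=13, diet=omnivore} → skin is fur, age = 13 → No match.

No match, No match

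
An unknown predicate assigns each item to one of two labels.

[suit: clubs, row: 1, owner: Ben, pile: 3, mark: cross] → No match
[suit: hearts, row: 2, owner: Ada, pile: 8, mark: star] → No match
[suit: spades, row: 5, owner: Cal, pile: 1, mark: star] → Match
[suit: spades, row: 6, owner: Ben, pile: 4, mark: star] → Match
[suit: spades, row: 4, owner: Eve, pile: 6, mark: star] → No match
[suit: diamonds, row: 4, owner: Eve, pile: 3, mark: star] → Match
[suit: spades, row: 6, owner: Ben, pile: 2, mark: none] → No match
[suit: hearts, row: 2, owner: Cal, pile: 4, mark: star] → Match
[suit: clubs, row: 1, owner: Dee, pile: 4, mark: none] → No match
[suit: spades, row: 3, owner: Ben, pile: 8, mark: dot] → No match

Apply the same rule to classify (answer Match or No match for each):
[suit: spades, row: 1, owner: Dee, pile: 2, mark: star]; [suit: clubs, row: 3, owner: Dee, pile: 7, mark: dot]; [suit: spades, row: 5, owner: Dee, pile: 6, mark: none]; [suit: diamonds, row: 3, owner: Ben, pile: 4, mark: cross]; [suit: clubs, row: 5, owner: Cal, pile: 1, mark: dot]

A rule that fits every label: mark is star AND pile ≤ 4 — true of each 'Match' example, false of each 'No match' one.
Match: [suit: spades, row: 1, owner: Dee, pile: 2, mark: star], since mark is star, pile = 2.
No match: [suit: clubs, row: 3, owner: Dee, pile: 7, mark: dot], since mark is dot, pile = 7.
No match: [suit: spades, row: 5, owner: Dee, pile: 6, mark: none], since mark is none, pile = 6.
No match: [suit: diamonds, row: 3, owner: Ben, pile: 4, mark: cross], since mark is cross, pile = 4.
No match: [suit: clubs, row: 5, owner: Cal, pile: 1, mark: dot], since mark is dot, pile = 1.

Match, No match, No match, No match, No match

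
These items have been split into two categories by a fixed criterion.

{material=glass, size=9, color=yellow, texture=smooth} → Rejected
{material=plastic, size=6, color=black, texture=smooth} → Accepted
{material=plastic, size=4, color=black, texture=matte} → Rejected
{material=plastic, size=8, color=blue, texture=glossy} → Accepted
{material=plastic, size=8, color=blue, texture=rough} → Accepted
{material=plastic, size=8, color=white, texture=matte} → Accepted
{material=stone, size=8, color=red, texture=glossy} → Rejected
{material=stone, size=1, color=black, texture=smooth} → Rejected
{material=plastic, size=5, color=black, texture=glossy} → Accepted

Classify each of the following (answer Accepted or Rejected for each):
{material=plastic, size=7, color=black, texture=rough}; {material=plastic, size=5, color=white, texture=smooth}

One predicate separates the groups cleanly: material is plastic AND size ≥ 5.
{material=plastic, size=7, color=black, texture=rough}: material is plastic, size = 7 — passes, so Accepted.
{material=plastic, size=5, color=white, texture=smooth}: material is plastic, size = 5 — passes, so Accepted.

Accepted, Accepted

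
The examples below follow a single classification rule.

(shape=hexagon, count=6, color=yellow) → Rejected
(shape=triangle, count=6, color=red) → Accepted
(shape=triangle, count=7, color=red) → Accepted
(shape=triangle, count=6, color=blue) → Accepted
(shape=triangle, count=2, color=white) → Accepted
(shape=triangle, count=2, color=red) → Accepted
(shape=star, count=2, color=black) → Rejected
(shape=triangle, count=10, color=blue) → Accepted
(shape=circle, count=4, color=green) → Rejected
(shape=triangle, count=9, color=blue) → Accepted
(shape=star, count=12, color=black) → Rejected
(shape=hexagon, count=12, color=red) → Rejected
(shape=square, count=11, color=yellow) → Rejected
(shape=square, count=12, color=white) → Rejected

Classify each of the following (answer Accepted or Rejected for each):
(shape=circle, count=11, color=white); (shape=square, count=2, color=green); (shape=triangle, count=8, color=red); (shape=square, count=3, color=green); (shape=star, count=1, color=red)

Rule: shape is triangle. This holds for each 'Accepted' example and fails for each 'Rejected' one.
(shape=circle, count=11, color=white): Rejected (shape is circle).
(shape=square, count=2, color=green): Rejected (shape is square).
(shape=triangle, count=8, color=red): Accepted (shape is triangle).
(shape=square, count=3, color=green): Rejected (shape is square).
(shape=star, count=1, color=red): Rejected (shape is star).

Rejected, Rejected, Accepted, Rejected, Rejected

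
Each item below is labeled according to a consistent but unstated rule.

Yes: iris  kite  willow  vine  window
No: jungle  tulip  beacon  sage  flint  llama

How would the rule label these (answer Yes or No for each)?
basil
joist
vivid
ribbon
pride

A rule that fits every label: even length AND contains 'i' — true of each 'Yes' example, false of each 'No' one.
basil: length 5, has 'i', does not fit → No. joist: length 5, has 'i', does not fit → No. vivid: length 5, has 'i', does not fit → No. ribbon: length 6, has 'i', satisfies this → Yes. pride: length 5, has 'i', does not fit → No.

No, No, No, Yes, No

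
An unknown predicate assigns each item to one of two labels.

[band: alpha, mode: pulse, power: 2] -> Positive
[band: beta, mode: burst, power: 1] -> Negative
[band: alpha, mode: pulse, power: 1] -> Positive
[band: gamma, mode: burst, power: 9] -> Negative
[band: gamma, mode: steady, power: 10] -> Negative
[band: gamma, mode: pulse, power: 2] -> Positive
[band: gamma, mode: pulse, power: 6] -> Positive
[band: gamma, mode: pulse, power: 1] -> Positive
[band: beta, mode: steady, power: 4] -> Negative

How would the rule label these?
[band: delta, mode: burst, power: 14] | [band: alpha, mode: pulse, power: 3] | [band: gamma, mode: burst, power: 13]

Negative, Positive, Negative

The distinguishing property — mode is pulse — holds for all the 'Positive' cases and none of the 'Negative' cases.
Negative: [band: delta, mode: burst, power: 14], since mode is burst. Positive: [band: alpha, mode: pulse, power: 3], since mode is pulse. Negative: [band: gamma, mode: burst, power: 13], since mode is burst.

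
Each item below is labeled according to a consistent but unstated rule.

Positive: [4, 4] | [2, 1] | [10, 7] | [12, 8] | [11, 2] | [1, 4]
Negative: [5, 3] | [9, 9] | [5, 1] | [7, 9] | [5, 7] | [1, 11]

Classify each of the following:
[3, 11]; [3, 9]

Checking candidate rules against both groups, what survives is: product is even.

Negative, Negative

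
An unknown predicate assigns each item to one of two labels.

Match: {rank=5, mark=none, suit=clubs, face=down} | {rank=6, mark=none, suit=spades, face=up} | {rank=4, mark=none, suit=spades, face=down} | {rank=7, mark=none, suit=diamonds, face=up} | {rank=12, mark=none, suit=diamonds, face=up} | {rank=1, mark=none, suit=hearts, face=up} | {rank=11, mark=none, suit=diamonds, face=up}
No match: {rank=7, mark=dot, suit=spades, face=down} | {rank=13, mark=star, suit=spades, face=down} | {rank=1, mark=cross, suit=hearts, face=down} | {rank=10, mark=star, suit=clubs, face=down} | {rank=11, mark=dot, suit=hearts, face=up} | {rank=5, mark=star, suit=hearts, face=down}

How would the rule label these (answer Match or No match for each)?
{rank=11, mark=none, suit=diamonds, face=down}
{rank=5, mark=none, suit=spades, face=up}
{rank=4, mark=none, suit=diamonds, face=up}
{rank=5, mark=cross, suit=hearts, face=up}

Match, Match, Match, No match

Looking at the examples, the only property every 'Match' case has and every 'No match' case lacks is: mark is none.
Match: {rank=11, mark=none, suit=diamonds, face=down}, since mark is none.
Match: {rank=5, mark=none, suit=spades, face=up}, since mark is none.
Match: {rank=4, mark=none, suit=diamonds, face=up}, since mark is none.
No match: {rank=5, mark=cross, suit=hearts, face=up}, since mark is cross.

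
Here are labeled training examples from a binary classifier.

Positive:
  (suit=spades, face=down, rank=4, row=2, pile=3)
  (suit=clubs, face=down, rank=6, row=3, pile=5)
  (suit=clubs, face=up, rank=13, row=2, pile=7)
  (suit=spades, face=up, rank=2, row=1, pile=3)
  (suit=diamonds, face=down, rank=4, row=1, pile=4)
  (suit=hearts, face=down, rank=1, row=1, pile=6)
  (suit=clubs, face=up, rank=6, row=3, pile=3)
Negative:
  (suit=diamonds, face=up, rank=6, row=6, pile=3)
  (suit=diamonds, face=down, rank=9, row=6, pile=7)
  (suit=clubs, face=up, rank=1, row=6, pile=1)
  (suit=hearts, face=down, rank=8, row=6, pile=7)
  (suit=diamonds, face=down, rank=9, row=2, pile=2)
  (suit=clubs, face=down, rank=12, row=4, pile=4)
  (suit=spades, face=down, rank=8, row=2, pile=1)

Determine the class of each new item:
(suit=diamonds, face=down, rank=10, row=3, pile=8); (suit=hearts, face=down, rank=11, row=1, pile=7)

Positive, Positive

'Positive' ⟺ pile ≥ 3 AND row ≤ 3.
Positive: (suit=diamonds, face=down, rank=10, row=3, pile=8), since pile = 8, row = 3.
Positive: (suit=hearts, face=down, rank=11, row=1, pile=7), since pile = 7, row = 1.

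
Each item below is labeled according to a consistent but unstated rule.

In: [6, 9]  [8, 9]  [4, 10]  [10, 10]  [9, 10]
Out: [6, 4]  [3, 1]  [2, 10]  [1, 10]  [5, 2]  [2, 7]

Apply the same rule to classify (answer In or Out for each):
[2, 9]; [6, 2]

Out, Out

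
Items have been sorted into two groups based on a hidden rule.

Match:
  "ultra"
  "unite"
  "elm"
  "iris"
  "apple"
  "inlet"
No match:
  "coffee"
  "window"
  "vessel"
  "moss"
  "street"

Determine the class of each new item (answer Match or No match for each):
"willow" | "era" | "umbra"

No match, Match, Match

A rule that fits every label: starts with a vowel — true of each 'Match' example, false of each 'No match' one.
"willow" — starts with 'w', hence No match. "era" — starts with 'e', hence Match. "umbra" — starts with 'u', hence Match.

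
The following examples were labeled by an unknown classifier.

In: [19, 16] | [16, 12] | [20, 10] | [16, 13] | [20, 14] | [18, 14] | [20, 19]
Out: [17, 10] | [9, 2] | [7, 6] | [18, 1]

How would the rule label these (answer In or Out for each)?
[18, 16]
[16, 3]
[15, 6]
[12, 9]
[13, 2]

In, Out, Out, Out, Out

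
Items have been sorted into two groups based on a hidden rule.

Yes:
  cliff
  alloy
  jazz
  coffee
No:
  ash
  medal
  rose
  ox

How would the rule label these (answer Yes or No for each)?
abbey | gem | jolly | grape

Yes, No, Yes, No

The pattern is that an item is 'Yes' exactly when: has a double letter.
abbey: Yes ('bb' doubled).
gem: No (no doubled letter).
jolly: Yes ('ll' doubled).
grape: No (no doubled letter).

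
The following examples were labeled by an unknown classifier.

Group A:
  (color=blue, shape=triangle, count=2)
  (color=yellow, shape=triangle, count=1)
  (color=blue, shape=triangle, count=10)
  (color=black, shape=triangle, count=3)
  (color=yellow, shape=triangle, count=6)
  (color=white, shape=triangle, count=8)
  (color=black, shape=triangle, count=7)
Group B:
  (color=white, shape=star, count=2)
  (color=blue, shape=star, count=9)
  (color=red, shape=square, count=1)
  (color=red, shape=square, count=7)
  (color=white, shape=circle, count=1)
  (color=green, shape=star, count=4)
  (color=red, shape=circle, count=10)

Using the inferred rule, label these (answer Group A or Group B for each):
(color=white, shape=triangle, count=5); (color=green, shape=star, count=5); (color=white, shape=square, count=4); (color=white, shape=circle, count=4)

Group A, Group B, Group B, Group B

Comparing the two groups points to one rule — shape is triangle.
(color=white, shape=triangle, count=5): shape is triangle — satisfies this, so Group A. (color=green, shape=star, count=5): shape is star — lacks this property, so Group B. (color=white, shape=square, count=4): shape is square — lacks this property, so Group B. (color=white, shape=circle, count=4): shape is circle — lacks this property, so Group B.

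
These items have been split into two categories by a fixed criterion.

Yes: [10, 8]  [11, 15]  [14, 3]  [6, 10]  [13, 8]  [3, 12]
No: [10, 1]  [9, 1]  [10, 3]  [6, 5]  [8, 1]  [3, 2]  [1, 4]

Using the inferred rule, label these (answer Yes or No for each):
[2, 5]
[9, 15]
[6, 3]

No, Yes, No

Rule: sum ≥ 15. This holds for each 'Yes' example and fails for each 'No' one.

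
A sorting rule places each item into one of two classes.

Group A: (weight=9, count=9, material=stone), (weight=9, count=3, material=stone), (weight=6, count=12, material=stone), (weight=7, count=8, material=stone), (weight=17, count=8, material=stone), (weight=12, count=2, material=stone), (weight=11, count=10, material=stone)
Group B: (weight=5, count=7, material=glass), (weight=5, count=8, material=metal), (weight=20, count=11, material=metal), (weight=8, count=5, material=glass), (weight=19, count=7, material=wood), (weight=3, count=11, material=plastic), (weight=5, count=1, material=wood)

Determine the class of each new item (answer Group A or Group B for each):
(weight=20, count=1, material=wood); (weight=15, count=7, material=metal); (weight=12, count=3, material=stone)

Group B, Group B, Group A

Looking at the examples, the only property every 'Group A' case has and every 'Group B' case lacks is: material is stone.
(weight=20, count=1, material=wood): Group B (material is wood). (weight=15, count=7, material=metal): Group B (material is metal). (weight=12, count=3, material=stone): Group A (material is stone).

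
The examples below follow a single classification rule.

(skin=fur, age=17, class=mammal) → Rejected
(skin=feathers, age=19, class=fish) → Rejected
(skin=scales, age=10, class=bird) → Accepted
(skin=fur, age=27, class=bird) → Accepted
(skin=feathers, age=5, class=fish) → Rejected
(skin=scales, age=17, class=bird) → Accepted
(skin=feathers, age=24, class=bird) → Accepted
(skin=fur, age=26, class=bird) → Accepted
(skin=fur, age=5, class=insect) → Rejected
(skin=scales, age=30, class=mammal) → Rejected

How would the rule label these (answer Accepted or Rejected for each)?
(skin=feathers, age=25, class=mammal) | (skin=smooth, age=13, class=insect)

Checking candidate rules against both groups, what survives is: class is bird.
(skin=feathers, age=25, class=mammal) — class is mammal, hence Rejected.
(skin=smooth, age=13, class=insect) — class is insect, hence Rejected.

Rejected, Rejected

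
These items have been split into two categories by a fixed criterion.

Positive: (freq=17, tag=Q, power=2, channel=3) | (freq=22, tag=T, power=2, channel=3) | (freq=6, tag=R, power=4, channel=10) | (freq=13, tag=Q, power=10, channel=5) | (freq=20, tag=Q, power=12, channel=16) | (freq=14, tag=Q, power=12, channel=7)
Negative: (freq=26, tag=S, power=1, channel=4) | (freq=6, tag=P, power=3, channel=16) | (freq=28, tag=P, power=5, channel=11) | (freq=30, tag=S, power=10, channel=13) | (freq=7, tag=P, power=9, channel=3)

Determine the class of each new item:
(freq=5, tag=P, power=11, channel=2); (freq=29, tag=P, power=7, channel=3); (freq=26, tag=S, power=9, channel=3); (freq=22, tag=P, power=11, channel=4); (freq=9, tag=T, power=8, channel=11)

Negative, Negative, Negative, Negative, Positive

The pattern is that an item is 'Positive' exactly when: tag is not P AND freq ≤ 22.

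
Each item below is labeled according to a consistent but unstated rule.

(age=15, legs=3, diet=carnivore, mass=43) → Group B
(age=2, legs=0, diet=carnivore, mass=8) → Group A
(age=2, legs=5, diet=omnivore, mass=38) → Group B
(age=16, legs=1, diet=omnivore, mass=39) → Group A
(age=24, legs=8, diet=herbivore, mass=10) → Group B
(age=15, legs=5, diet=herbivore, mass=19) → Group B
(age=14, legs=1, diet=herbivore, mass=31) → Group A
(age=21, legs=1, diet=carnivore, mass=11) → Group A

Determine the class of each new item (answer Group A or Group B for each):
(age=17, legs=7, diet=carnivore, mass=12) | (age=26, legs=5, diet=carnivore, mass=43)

The pattern is that an item is 'Group A' exactly when: legs ≤ 1.
(age=17, legs=7, diet=carnivore, mass=12): legs = 7, does not pass → Group B.
(age=26, legs=5, diet=carnivore, mass=43): legs = 5, does not pass → Group B.

Group B, Group B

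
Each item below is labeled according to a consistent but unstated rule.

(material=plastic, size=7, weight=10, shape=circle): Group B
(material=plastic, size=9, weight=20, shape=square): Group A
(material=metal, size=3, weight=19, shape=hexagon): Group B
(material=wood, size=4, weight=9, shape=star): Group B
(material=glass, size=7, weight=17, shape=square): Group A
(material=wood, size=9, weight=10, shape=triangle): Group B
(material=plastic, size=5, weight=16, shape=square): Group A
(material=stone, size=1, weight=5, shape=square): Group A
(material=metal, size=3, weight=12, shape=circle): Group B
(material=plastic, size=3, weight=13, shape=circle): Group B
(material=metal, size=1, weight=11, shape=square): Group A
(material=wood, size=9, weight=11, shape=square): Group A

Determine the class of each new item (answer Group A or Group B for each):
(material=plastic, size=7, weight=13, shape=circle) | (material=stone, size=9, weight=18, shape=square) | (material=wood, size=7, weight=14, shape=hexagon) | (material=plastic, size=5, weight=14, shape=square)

Group B, Group A, Group B, Group A

Every 'Group A' example satisfies: shape is square. None of the 'Group B' examples do.
Group B: (material=plastic, size=7, weight=13, shape=circle), since shape is circle. Group A: (material=stone, size=9, weight=18, shape=square), since shape is square. Group B: (material=wood, size=7, weight=14, shape=hexagon), since shape is hexagon. Group A: (material=plastic, size=5, weight=14, shape=square), since shape is square.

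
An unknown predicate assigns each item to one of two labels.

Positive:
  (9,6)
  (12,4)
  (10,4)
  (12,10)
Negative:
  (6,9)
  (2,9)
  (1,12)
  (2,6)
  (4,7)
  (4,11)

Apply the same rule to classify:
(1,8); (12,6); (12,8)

Negative, Positive, Positive

Rule: first > second. This holds for each 'Positive' example and fails for each 'Negative' one.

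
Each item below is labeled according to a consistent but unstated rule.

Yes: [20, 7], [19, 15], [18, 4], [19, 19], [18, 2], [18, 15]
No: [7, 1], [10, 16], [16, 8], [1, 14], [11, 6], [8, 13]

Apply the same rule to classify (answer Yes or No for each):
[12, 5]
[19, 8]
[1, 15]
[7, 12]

The simplest hypothesis consistent with all the labels is: first ≥ 18.

No, Yes, No, No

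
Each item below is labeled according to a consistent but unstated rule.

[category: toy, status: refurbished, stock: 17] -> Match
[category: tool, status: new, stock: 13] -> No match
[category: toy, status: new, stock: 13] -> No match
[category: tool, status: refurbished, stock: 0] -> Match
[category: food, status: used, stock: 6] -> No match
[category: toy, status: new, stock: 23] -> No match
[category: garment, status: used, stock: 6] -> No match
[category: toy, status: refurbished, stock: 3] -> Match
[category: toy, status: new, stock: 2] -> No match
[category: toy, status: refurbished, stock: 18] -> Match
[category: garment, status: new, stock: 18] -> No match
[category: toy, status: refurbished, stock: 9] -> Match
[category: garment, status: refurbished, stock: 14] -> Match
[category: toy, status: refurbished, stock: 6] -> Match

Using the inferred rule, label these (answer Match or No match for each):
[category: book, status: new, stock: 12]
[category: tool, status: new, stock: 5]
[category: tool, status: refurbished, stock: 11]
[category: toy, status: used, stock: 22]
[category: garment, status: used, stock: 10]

No match, No match, Match, No match, No match

The pattern is that an item is 'Match' exactly when: status is refurbished.
No match: [category: book, status: new, stock: 12], since status is new.
No match: [category: tool, status: new, stock: 5], since status is new.
Match: [category: tool, status: refurbished, stock: 11], since status is refurbished.
No match: [category: toy, status: used, stock: 22], since status is used.
No match: [category: garment, status: used, stock: 10], since status is used.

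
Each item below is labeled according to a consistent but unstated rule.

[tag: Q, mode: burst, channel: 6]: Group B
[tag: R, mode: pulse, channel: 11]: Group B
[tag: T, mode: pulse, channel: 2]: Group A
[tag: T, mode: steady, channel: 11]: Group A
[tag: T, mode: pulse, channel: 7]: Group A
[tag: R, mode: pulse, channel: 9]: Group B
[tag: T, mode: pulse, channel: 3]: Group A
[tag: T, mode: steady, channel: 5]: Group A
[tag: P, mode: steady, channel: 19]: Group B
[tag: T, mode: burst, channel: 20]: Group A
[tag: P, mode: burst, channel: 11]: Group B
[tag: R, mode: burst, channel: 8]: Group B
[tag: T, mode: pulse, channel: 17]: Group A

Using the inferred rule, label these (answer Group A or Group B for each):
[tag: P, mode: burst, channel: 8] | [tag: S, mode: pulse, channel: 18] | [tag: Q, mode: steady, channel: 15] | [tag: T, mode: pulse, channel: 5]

Comparing the two groups points to one rule — tag is T.

Group B, Group B, Group B, Group A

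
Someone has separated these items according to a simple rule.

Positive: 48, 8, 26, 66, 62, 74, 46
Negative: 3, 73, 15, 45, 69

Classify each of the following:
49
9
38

The simplest hypothesis consistent with all the labels is: even.
49: 49 is odd — doesn't qualify, so Negative. 9: 9 is odd — doesn't qualify, so Negative. 38: 38 is even — meets the rule, so Positive.

Negative, Negative, Positive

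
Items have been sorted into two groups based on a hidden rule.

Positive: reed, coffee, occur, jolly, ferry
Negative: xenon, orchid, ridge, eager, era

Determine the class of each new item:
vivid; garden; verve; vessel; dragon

One predicate separates the groups cleanly: has a double letter.
vivid: no doubled letter — does not satisfy this, so Negative. garden: no doubled letter — does not satisfy this, so Negative. verve: no doubled letter — does not satisfy this, so Negative. vessel: 'ss' doubled — meets the rule, so Positive. dragon: no doubled letter — does not satisfy this, so Negative.

Negative, Negative, Negative, Positive, Negative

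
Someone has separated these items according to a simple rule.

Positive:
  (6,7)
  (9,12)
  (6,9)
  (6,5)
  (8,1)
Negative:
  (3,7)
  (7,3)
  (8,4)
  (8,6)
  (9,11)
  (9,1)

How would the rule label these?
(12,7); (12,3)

Positive, Positive

The classifier is using: sum is odd.
(12,7): Positive (12+7 = 19).
(12,3): Positive (12+3 = 15).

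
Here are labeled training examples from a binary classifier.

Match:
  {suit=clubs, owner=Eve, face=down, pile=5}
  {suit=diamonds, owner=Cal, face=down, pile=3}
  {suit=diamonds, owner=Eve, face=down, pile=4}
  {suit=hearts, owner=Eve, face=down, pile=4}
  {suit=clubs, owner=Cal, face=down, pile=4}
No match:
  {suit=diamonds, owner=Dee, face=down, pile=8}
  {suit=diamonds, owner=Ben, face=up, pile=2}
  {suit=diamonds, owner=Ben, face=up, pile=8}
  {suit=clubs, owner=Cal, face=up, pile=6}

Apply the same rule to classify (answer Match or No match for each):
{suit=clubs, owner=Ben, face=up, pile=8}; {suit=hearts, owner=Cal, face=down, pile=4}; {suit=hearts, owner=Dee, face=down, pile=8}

'Match' ⟺ face is down AND pile ≤ 5.
{suit=clubs, owner=Ben, face=up, pile=8}: No match (face is up, pile = 8). {suit=hearts, owner=Cal, face=down, pile=4}: Match (face is down, pile = 4). {suit=hearts, owner=Dee, face=down, pile=8}: No match (face is down, pile = 8).

No match, Match, No match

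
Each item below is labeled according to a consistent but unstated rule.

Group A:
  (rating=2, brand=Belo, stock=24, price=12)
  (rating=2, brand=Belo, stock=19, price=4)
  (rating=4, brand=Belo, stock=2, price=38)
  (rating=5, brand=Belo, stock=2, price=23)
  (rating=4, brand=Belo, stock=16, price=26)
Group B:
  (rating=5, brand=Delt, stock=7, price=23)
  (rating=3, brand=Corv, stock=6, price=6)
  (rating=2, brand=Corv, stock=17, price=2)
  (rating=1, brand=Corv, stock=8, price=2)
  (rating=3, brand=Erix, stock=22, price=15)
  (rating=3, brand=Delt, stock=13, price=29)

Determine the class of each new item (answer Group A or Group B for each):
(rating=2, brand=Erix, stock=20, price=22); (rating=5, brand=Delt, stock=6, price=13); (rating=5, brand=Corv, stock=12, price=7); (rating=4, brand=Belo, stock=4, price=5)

Checking candidate rules against both groups, what survives is: brand is Belo.
(rating=2, brand=Erix, stock=20, price=22): brand is Erix, does not pass → Group B. (rating=5, brand=Delt, stock=6, price=13): brand is Delt, does not pass → Group B. (rating=5, brand=Corv, stock=12, price=7): brand is Corv, does not pass → Group B. (rating=4, brand=Belo, stock=4, price=5): brand is Belo, qualifies → Group A.

Group B, Group B, Group B, Group A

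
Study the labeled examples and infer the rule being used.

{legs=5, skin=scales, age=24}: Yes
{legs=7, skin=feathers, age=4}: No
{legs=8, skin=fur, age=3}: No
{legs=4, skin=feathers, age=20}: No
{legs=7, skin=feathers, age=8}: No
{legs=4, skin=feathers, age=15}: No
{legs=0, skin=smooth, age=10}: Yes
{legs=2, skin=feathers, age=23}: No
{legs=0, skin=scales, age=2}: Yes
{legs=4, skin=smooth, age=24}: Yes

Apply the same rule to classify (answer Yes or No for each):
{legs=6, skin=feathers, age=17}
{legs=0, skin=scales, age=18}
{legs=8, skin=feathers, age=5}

The distinguishing property — skin is scales OR skin is smooth — holds for all the 'Yes' cases and none of the 'No' cases.
{legs=6, skin=feathers, age=17}: skin is feathers, doesn't match → No.
{legs=0, skin=scales, age=18}: skin is scales, matches → Yes.
{legs=8, skin=feathers, age=5}: skin is feathers, doesn't match → No.

No, Yes, No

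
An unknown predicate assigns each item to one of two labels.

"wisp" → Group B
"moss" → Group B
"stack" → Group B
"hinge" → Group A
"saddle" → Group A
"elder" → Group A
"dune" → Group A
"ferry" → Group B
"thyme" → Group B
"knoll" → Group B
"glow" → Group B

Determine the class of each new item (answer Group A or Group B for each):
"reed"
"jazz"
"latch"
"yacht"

Group A, Group B, Group B, Group B

Every 'Group A' example satisfies: has ≥ 2 vowels. None of the 'Group B' examples do.
"reed": 2 vowels, satisfies this → Group A.
"jazz": 1 vowel, doesn't match → Group B.
"latch": 1 vowel, doesn't match → Group B.
"yacht": 1 vowel, doesn't match → Group B.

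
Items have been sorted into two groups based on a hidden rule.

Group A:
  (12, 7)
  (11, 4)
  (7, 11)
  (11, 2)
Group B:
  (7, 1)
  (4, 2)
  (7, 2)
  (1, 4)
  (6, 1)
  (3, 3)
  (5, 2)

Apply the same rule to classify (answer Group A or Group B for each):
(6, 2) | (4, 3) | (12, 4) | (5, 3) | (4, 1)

Group B, Group B, Group A, Group B, Group B

A rule that fits every label: sum ≥ 13 — true of each 'Group A' example, false of each 'Group B' one.
(6, 2): 6+2 = 8 — fails the rule, so Group B. (4, 3): 4+3 = 7 — fails the rule, so Group B. (12, 4): 12+4 = 16 — meets the rule, so Group A. (5, 3): 5+3 = 8 — fails the rule, so Group B. (4, 1): 4+1 = 5 — fails the rule, so Group B.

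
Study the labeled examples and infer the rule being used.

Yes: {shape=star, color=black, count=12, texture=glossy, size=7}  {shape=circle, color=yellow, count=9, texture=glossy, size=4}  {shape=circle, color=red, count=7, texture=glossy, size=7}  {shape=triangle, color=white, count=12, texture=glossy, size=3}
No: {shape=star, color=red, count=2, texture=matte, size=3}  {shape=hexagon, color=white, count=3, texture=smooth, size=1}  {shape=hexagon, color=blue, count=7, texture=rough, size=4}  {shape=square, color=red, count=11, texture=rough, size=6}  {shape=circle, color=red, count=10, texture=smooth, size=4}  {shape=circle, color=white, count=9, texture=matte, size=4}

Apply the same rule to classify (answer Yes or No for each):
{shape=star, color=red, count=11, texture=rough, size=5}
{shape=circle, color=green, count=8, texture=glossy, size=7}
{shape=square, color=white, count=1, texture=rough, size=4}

One predicate separates the groups cleanly: texture is glossy.
{shape=star, color=red, count=11, texture=rough, size=5} — texture is rough, hence No.
{shape=circle, color=green, count=8, texture=glossy, size=7} — texture is glossy, hence Yes.
{shape=square, color=white, count=1, texture=rough, size=4} — texture is rough, hence No.

No, Yes, No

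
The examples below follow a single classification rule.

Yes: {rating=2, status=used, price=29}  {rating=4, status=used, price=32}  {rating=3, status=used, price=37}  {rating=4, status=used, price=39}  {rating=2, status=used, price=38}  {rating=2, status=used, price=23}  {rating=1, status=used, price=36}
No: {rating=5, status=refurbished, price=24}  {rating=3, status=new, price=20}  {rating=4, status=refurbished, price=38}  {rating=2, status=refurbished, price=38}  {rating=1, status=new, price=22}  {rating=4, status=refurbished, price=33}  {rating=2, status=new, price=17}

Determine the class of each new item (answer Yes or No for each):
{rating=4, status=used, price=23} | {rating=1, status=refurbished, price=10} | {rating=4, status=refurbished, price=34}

Yes, No, No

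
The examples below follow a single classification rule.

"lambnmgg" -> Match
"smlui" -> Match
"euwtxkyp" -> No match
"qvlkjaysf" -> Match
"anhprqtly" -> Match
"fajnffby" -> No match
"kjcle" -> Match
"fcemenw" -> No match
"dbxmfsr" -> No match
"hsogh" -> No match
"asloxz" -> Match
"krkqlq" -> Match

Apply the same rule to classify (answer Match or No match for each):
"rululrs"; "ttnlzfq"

Looking at the examples, the only property every 'Match' case has and every 'No match' case lacks is: contains 'l'.
"rululrs": has 'l' — qualifies, so Match. "ttnlzfq": has 'l' — qualifies, so Match.

Match, Match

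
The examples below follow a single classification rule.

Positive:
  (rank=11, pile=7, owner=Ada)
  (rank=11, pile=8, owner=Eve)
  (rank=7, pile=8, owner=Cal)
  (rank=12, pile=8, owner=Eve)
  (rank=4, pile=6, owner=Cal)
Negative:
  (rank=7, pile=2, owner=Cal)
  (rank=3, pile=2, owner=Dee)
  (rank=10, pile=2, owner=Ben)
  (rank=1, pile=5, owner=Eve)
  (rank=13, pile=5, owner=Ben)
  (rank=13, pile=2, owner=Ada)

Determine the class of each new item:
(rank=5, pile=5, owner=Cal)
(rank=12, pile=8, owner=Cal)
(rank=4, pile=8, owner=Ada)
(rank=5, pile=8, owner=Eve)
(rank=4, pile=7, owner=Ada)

The rule appears to be: pile ≥ 6.
(rank=5, pile=5, owner=Cal): pile = 5 — fails this test, so Negative.
(rank=12, pile=8, owner=Cal): pile = 8 — qualifies, so Positive.
(rank=4, pile=8, owner=Ada): pile = 8 — qualifies, so Positive.
(rank=5, pile=8, owner=Eve): pile = 8 — qualifies, so Positive.
(rank=4, pile=7, owner=Ada): pile = 7 — qualifies, so Positive.

Negative, Positive, Positive, Positive, Positive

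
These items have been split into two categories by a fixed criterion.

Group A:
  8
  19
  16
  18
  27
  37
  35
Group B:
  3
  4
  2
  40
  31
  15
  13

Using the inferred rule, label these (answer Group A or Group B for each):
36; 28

Group A, Group A

Rule: digit sum ≥ 7. This holds for each 'Group A' example and fails for each 'Group B' one.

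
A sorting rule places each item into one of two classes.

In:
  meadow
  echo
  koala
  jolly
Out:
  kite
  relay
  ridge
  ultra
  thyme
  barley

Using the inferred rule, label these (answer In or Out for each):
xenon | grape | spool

In, Out, In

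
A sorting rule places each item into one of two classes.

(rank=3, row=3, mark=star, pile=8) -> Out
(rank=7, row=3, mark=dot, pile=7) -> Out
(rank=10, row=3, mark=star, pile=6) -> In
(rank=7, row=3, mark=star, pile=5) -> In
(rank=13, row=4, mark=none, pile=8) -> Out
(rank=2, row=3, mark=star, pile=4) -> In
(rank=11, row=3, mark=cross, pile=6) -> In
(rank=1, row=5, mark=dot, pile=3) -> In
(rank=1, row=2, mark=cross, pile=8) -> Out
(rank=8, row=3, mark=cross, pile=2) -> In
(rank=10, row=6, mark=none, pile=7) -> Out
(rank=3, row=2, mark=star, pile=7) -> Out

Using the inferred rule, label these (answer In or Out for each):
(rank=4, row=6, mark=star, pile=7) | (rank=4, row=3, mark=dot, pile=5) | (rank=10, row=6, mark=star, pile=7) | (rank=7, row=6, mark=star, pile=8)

Out, In, Out, Out

Rule: pile ≤ 6. This holds for each 'In' example and fails for each 'Out' one.
(rank=4, row=6, mark=star, pile=7): Out (pile = 7). (rank=4, row=3, mark=dot, pile=5): In (pile = 5). (rank=10, row=6, mark=star, pile=7): Out (pile = 7). (rank=7, row=6, mark=star, pile=8): Out (pile = 8).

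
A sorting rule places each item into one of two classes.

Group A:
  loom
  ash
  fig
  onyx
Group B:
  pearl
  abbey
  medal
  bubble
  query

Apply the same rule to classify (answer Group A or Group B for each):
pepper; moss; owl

Group B, Group A, Group A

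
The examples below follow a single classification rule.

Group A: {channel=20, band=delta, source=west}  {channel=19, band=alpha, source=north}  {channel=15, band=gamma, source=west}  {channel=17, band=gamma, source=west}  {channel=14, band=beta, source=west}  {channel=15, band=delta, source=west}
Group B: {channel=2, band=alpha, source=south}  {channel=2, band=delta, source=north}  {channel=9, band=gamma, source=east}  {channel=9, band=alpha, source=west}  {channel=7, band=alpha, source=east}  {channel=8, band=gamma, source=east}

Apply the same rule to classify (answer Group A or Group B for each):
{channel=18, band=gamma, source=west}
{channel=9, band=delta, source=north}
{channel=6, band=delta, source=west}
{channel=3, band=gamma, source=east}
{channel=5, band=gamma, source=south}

The common property of the 'Group A' items is: channel ≥ 14. No 'Group B' item has it.
{channel=18, band=gamma, source=west} — channel = 18, hence Group A.
{channel=9, band=delta, source=north} — channel = 9, hence Group B.
{channel=6, band=delta, source=west} — channel = 6, hence Group B.
{channel=3, band=gamma, source=east} — channel = 3, hence Group B.
{channel=5, band=gamma, source=south} — channel = 5, hence Group B.

Group A, Group B, Group B, Group B, Group B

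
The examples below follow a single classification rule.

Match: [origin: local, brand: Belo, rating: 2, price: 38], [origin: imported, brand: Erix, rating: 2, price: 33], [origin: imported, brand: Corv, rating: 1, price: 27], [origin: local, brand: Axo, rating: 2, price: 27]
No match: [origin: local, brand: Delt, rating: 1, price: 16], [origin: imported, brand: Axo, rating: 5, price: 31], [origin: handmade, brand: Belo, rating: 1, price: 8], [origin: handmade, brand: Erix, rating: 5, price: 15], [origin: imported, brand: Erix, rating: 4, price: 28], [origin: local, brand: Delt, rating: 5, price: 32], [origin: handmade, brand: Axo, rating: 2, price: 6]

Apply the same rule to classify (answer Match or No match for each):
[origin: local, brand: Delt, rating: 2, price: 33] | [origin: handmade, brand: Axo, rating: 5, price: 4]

The rule appears to be: rating ≤ 2 AND price ≥ 27.
[origin: local, brand: Delt, rating: 2, price: 33] → rating = 2, price = 33 → Match.
[origin: handmade, brand: Axo, rating: 5, price: 4] → rating = 5, price = 4 → No match.

Match, No match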